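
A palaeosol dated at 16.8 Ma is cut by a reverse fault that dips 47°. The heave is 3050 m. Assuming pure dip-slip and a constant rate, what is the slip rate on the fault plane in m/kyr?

dip-slip = heave / cos(dip) = 3050 m / cos(47°) = 4472 m
rate = 4472 m / 16.8 Ma = 0.000266 m/yr = 0.266 m/kyr

0.266 m/kyr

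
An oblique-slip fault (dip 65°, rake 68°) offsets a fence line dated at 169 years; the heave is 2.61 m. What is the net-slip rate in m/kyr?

39.4 m/kyr

dip-slip = heave / cos(dip) = 2.61 / cos(65°) = 6.176 m
net slip = dip-slip / sin(rake) = 6.176 / sin(68°) = 6.661 m
rate = 6.661 m / 169 years = 0.0394 m/yr = 39.4 m/kyr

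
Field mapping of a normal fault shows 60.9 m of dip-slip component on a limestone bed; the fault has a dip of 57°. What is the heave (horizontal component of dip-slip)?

33.2 m

heave = dip-slip × cos(dip) = 60.9 m × cos(57°) = 33.2 m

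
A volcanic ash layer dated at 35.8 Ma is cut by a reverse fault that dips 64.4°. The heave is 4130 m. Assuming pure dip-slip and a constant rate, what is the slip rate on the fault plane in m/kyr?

dip-slip = heave / cos(dip) = 4130 m / cos(64.4°) = 9558 m
rate = 9558 m / 35.8 Ma = 0.000267 m/yr = 0.267 m/kyr

0.267 m/kyr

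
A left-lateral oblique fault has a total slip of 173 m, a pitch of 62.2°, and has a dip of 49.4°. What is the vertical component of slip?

116 m

dip-slip = net slip × sin(rake) = 173 m × sin(62.2°) = 153 m
throw = dip-slip × sin(dip) = 153 × sin(49.4°) = 116 m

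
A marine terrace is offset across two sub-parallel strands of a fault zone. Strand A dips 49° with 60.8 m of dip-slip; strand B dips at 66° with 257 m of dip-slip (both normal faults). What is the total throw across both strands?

throw_A = 60.8 × sin(49°) = 45.89 m
throw_B = 257 × sin(66°) = 234.8 m
total = 45.89 + 234.8 = 281 m

281 m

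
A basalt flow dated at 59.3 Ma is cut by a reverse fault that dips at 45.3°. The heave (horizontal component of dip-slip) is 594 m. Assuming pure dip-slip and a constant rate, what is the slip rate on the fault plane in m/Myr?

dip-slip = heave / cos(dip) = 594 m / cos(45.3°) = 844.5 m
rate = 844.5 m / 59.3 Ma = 0.0000142 m/yr = 14.2 m/Myr

14.2 m/Myr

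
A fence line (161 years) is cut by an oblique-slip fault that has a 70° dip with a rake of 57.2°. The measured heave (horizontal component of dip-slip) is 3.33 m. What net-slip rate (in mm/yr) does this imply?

71.9 mm/yr

dip-slip = heave / cos(dip) = 3.33 / cos(70°) = 9.736 m
net slip = dip-slip / sin(rake) = 9.736 / sin(57.2°) = 11.58 m
rate = 11.58 m / 161 years = 0.0719 m/yr = 71.9 mm/yr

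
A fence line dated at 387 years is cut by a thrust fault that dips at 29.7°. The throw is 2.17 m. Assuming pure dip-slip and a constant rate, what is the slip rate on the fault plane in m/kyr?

dip-slip = throw / sin(dip) = 2.17 m / sin(29.7°) = 4.380 m
rate = 4.380 m / 387 years = 0.0113 m/yr = 11.3 m/kyr

11.3 m/kyr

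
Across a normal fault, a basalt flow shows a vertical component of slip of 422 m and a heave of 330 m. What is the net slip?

net slip = √(throw² + heave²) = √(422² + 330²) = 536 m

536 m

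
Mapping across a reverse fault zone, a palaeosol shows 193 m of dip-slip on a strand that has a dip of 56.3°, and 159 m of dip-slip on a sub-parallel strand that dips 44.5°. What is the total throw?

throw_A = 193 × sin(56.3°) = 160.6 m
throw_B = 159 × sin(44.5°) = 111.4 m
total = 160.6 + 111.4 = 272 m

272 m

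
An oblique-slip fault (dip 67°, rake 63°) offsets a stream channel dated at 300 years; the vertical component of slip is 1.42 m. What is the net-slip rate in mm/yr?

dip-slip = throw / sin(dip) = 1.42 / sin(67°) = 1.543 m
net slip = dip-slip / sin(rake) = 1.543 / sin(63°) = 1.731 m
rate = 1.731 m / 300 years = 0.00577 m/yr = 5.77 mm/yr

5.77 mm/yr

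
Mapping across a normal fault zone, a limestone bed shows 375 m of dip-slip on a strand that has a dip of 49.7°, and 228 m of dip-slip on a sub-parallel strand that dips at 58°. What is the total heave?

363 m

heave_A = 375 × cos(49.7°) = 242.5 m
heave_B = 228 × cos(58°) = 120.8 m
total = 242.5 + 120.8 = 363 m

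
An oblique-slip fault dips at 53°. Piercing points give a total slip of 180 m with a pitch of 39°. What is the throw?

dip-slip = net slip × sin(rake) = 180 m × sin(39°) = 113.3 m
throw = dip-slip × sin(dip) = 113.3 × sin(53°) = 90.5 m

90.5 m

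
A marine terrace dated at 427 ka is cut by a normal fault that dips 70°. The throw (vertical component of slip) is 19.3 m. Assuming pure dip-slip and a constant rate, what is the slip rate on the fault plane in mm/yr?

dip-slip = throw / sin(dip) = 19.3 m / sin(70°) = 20.54 m
rate = 20.54 m / 427 ka = 0.0000481 m/yr = 0.0481 mm/yr

0.0481 mm/yr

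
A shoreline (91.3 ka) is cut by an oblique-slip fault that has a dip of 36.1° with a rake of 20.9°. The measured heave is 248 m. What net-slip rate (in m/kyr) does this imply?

9.42 m/kyr

dip-slip = heave / cos(dip) = 248 / cos(36.1°) = 306.9 m
net slip = dip-slip / sin(rake) = 306.9 / sin(20.9°) = 860.4 m
rate = 860.4 m / 91.3 ka = 0.00942 m/yr = 9.42 m/kyr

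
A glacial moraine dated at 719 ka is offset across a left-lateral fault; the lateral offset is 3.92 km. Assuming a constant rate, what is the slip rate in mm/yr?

5.45 mm/yr

rate = 3.92 km / 719 ka = 0.00545 m/yr = 5.45 mm/yr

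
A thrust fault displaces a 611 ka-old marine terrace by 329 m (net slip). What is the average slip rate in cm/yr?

0.0538 cm/yr

rate = 329 m / 611 ka = 0.000538 m/yr = 0.0538 cm/yr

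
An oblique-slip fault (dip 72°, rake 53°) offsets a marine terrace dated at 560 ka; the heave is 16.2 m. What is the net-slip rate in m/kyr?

dip-slip = heave / cos(dip) = 16.2 / cos(72°) = 52.42 m
net slip = dip-slip / sin(rake) = 52.42 / sin(53°) = 65.64 m
rate = 65.64 m / 560 ka = 0.000117 m/yr = 0.117 m/kyr

0.117 m/kyr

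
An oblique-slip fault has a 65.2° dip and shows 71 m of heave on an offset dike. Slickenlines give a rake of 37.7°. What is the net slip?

277 m

dip-slip = heave / cos(dip) = 71 / cos(65.2°) = 169.3 m
net slip = dip-slip / sin(rake) = 169.3 / sin(37.7°) = 277 m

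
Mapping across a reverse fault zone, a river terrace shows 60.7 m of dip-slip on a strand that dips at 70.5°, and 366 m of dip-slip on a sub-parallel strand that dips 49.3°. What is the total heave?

259 m

heave_A = 60.7 × cos(70.5°) = 20.26 m
heave_B = 366 × cos(49.3°) = 238.7 m
total = 20.26 + 238.7 = 259 m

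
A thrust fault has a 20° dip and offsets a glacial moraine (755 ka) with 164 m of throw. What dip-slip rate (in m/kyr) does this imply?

0.635 m/kyr

dip-slip = throw / sin(dip) = 164 m / sin(20°) = 479.5 m
rate = 479.5 m / 755 ka = 0.000635 m/yr = 0.635 m/kyr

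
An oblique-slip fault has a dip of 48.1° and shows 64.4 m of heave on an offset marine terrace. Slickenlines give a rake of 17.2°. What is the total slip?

326 m

dip-slip = heave / cos(dip) = 64.4 / cos(48.1°) = 96.43 m
net slip = dip-slip / sin(rake) = 96.43 / sin(17.2°) = 326 m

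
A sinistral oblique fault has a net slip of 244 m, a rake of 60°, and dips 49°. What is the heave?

139 m

dip-slip = net slip × sin(rake) = 244 m × sin(60°) = 211.3 m
heave = dip-slip × cos(dip) = 211.3 × cos(49°) = 139 m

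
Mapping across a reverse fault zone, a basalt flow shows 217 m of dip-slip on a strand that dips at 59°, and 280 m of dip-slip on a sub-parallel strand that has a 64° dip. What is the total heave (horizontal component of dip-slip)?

heave_A = 217 × cos(59°) = 111.8 m
heave_B = 280 × cos(64°) = 122.7 m
total = 111.8 + 122.7 = 235 m

235 m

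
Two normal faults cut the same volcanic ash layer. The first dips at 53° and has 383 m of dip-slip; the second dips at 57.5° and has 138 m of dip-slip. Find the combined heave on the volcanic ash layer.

heave_A = 383 × cos(53°) = 230.5 m
heave_B = 138 × cos(57.5°) = 74.15 m
total = 230.5 + 74.15 = 305 m

305 m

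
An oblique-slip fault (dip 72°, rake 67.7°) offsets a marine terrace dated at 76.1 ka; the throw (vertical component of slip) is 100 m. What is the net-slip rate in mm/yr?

dip-slip = throw / sin(dip) = 100 / sin(72°) = 105.1 m
net slip = dip-slip / sin(rake) = 105.1 / sin(67.7°) = 113.6 m
rate = 113.6 m / 76.1 ka = 0.00149 m/yr = 1.49 mm/yr

1.49 mm/yr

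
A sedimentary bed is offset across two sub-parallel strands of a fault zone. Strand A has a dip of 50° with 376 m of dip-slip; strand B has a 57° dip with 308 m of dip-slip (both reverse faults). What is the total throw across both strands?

546 m

throw_A = 376 × sin(50°) = 288 m
throw_B = 308 × sin(57°) = 258.3 m
total = 288 + 258.3 = 546 m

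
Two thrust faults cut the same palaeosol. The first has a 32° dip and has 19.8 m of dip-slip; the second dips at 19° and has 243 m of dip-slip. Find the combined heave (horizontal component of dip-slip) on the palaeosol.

247 m

heave_A = 19.8 × cos(32°) = 16.79 m
heave_B = 243 × cos(19°) = 229.8 m
total = 16.79 + 229.8 = 247 m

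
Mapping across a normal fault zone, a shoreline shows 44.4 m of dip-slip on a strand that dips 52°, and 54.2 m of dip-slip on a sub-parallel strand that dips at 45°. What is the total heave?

heave_A = 44.4 × cos(52°) = 27.34 m
heave_B = 54.2 × cos(45°) = 38.33 m
total = 27.34 + 38.33 = 65.7 m

65.7 m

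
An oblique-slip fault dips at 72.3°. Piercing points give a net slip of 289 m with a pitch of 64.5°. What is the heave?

79.3 m

dip-slip = net slip × sin(rake) = 289 m × sin(64.5°) = 260.8 m
heave = dip-slip × cos(dip) = 260.8 × cos(72.3°) = 79.3 m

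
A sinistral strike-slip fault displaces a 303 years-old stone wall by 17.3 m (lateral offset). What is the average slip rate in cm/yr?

rate = 17.3 m / 303 years = 0.0571 m/yr = 5.71 cm/yr

5.71 cm/yr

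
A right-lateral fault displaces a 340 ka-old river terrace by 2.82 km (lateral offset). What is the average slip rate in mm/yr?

8.29 mm/yr

rate = 2.82 km / 340 ka = 0.00829 m/yr = 8.29 mm/yr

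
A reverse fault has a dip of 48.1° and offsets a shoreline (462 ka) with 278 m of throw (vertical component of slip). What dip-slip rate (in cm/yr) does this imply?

0.0808 cm/yr

dip-slip = throw / sin(dip) = 278 m / sin(48.1°) = 373.5 m
rate = 373.5 m / 462 ka = 0.000808 m/yr = 0.0808 cm/yr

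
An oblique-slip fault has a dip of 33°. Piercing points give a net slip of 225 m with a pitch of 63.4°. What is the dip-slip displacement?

201 m

dip-slip = net slip × sin(rake) = 225 m × sin(63.4°) = 201 m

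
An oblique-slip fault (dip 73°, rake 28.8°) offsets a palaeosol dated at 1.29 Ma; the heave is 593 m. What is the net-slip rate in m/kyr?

3.26 m/kyr

dip-slip = heave / cos(dip) = 593 / cos(73°) = 2028 m
net slip = dip-slip / sin(rake) = 2028 / sin(28.8°) = 4210 m
rate = 4210 m / 1.29 Ma = 0.00326 m/yr = 3.26 m/kyr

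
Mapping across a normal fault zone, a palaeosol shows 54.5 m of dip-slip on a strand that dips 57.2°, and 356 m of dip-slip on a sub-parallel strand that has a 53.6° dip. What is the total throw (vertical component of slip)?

throw_A = 54.5 × sin(57.2°) = 45.81 m
throw_B = 356 × sin(53.6°) = 286.5 m
total = 45.81 + 286.5 = 332 m

332 m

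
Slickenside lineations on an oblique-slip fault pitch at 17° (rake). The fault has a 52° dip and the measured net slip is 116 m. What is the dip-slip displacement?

33.9 m

dip-slip = net slip × sin(rake) = 116 m × sin(17°) = 33.9 m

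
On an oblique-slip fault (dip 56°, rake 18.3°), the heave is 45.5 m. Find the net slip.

dip-slip = heave / cos(dip) = 45.5 / cos(56°) = 81.37 m
net slip = dip-slip / sin(rake) = 81.37 / sin(18.3°) = 259 m

259 m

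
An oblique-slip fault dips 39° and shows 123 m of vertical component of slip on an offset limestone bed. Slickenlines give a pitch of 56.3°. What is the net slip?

235 m

dip-slip = throw / sin(dip) = 123 / sin(39°) = 195.4 m
net slip = dip-slip / sin(rake) = 195.4 / sin(56.3°) = 235 m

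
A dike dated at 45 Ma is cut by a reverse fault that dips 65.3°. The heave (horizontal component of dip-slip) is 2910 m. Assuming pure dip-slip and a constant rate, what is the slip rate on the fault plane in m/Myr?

dip-slip = heave / cos(dip) = 2910 m / cos(65.3°) = 6964 m
rate = 6964 m / 45 Ma = 0.000155 m/yr = 155 m/Myr

155 m/Myr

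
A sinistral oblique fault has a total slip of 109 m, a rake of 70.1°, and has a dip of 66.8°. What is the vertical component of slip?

94.2 m

dip-slip = net slip × sin(rake) = 109 m × sin(70.1°) = 102.5 m
throw = dip-slip × sin(dip) = 102.5 × sin(66.8°) = 94.2 m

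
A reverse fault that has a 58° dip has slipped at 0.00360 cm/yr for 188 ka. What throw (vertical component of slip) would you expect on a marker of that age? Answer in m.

dip-slip = rate × time = 0.00360 cm/yr × 188 ka = 6.768 m
throw = dip-slip × sin(dip) = 6.768 × sin(58°) = 5.74 m

5.74 m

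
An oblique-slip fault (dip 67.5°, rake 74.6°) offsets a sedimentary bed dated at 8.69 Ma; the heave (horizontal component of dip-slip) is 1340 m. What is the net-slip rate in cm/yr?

dip-slip = heave / cos(dip) = 1340 / cos(67.5°) = 3502 m
net slip = dip-slip / sin(rake) = 3502 / sin(74.6°) = 3632 m
rate = 3632 m / 8.69 Ma = 0.000418 m/yr = 0.0418 cm/yr

0.0418 cm/yr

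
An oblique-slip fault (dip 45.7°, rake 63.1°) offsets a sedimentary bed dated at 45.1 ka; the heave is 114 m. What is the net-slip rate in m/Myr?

dip-slip = heave / cos(dip) = 114 / cos(45.7°) = 163.2 m
net slip = dip-slip / sin(rake) = 163.2 / sin(63.1°) = 183 m
rate = 183 m / 45.1 ka = 0.00406 m/yr = 4060 m/Myr

4060 m/Myr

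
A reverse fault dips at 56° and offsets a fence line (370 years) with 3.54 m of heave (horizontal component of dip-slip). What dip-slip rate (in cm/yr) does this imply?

dip-slip = heave / cos(dip) = 3.54 m / cos(56°) = 6.331 m
rate = 6.331 m / 370 years = 0.0171 m/yr = 1.71 cm/yr

1.71 cm/yr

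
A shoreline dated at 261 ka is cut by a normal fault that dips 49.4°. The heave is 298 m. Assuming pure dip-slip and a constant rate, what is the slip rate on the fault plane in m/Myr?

1750 m/Myr

dip-slip = heave / cos(dip) = 298 m / cos(49.4°) = 457.9 m
rate = 457.9 m / 261 ka = 0.00175 m/yr = 1750 m/Myr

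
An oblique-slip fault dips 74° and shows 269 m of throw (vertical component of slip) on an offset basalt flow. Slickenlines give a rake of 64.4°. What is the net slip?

310 m

dip-slip = throw / sin(dip) = 269 / sin(74°) = 279.8 m
net slip = dip-slip / sin(rake) = 279.8 / sin(64.4°) = 310 m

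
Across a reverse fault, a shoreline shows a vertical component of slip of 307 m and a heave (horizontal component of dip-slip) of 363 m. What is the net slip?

475 m

net slip = √(throw² + heave²) = √(307² + 363²) = 475 m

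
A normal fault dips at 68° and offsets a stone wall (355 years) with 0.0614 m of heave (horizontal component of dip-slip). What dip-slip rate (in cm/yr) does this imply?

dip-slip = heave / cos(dip) = 0.0614 m / cos(68°) = 0.1639 m
rate = 0.1639 m / 355 years = 0.000462 m/yr = 0.0462 cm/yr

0.0462 cm/yr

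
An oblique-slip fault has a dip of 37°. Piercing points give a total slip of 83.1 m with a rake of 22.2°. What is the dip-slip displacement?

dip-slip = net slip × sin(rake) = 83.1 m × sin(22.2°) = 31.4 m

31.4 m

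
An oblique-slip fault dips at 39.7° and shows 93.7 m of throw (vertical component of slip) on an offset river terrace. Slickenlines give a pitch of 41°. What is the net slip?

224 m

dip-slip = throw / sin(dip) = 93.7 / sin(39.7°) = 146.7 m
net slip = dip-slip / sin(rake) = 146.7 / sin(41°) = 224 m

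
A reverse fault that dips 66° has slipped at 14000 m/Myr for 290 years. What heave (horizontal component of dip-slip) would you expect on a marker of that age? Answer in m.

dip-slip = rate × time = 14000 m/Myr × 290 years = 4.060 m
heave = dip-slip × cos(dip) = 4.060 × cos(66°) = 1.65 m

1.65 m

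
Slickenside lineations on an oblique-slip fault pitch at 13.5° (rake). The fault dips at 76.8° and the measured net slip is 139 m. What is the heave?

dip-slip = net slip × sin(rake) = 139 m × sin(13.5°) = 32.45 m
heave = dip-slip × cos(dip) = 32.45 × cos(76.8°) = 7.41 m

7.41 m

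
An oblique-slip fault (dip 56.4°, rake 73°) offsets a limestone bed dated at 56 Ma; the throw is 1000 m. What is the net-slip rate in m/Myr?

22.4 m/Myr

dip-slip = throw / sin(dip) = 1000 / sin(56.4°) = 1201 m
net slip = dip-slip / sin(rake) = 1201 / sin(73°) = 1255 m
rate = 1255 m / 56 Ma = 0.0000224 m/yr = 22.4 m/Myr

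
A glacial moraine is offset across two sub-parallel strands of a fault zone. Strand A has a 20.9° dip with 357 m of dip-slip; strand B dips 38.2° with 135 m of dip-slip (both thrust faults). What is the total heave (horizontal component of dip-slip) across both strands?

440 m

heave_A = 357 × cos(20.9°) = 333.5 m
heave_B = 135 × cos(38.2°) = 106.1 m
total = 333.5 + 106.1 = 440 m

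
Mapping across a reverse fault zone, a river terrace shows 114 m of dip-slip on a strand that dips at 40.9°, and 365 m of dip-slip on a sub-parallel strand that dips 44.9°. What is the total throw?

332 m

throw_A = 114 × sin(40.9°) = 74.64 m
throw_B = 365 × sin(44.9°) = 257.6 m
total = 74.64 + 257.6 = 332 m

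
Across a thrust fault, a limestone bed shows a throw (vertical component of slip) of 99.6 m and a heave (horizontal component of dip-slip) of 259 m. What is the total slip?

net slip = √(throw² + heave²) = √(99.6² + 259²) = 277 m

277 m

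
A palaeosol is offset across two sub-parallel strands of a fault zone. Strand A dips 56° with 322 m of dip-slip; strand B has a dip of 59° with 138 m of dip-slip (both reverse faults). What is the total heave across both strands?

heave_A = 322 × cos(56°) = 180.1 m
heave_B = 138 × cos(59°) = 71.08 m
total = 180.1 + 71.08 = 251 m

251 m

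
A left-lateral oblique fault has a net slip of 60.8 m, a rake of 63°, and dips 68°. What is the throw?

dip-slip = net slip × sin(rake) = 60.8 m × sin(63°) = 54.17 m
throw = dip-slip × sin(dip) = 54.17 × sin(68°) = 50.2 m

50.2 m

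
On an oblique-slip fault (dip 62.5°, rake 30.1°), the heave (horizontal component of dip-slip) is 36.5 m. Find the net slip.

dip-slip = heave / cos(dip) = 36.5 / cos(62.5°) = 79.05 m
net slip = dip-slip / sin(rake) = 79.05 / sin(30.1°) = 158 m

158 m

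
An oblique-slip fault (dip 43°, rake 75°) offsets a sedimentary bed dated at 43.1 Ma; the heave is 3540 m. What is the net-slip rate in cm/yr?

0.0116 cm/yr

dip-slip = heave / cos(dip) = 3540 / cos(43°) = 4840 m
net slip = dip-slip / sin(rake) = 4840 / sin(75°) = 5011 m
rate = 5011 m / 43.1 Ma = 0.000116 m/yr = 0.0116 cm/yr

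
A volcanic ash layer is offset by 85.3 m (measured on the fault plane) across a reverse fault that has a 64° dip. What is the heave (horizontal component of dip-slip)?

heave = dip-slip × cos(dip) = 85.3 m × cos(64°) = 37.4 m

37.4 m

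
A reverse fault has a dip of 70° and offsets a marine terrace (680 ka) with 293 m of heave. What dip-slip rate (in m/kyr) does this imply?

1.26 m/kyr

dip-slip = heave / cos(dip) = 293 m / cos(70°) = 856.7 m
rate = 856.7 m / 680 ka = 0.00126 m/yr = 1.26 m/kyr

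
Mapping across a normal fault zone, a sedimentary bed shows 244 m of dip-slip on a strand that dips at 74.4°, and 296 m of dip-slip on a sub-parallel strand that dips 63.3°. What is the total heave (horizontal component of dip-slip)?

heave_A = 244 × cos(74.4°) = 65.62 m
heave_B = 296 × cos(63.3°) = 133 m
total = 65.62 + 133 = 199 m

199 m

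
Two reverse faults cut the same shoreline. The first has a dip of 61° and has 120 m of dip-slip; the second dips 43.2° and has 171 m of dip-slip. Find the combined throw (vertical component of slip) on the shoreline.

throw_A = 120 × sin(61°) = 105 m
throw_B = 171 × sin(43.2°) = 117.1 m
total = 105 + 117.1 = 222 m

222 m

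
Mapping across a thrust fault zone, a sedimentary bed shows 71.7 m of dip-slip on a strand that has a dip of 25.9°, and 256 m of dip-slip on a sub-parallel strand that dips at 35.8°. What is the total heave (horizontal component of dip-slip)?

heave_A = 71.7 × cos(25.9°) = 64.50 m
heave_B = 256 × cos(35.8°) = 207.6 m
total = 64.50 + 207.6 = 272 m

272 m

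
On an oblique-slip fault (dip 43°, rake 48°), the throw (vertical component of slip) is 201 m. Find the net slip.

397 m

dip-slip = throw / sin(dip) = 201 / sin(43°) = 294.7 m
net slip = dip-slip / sin(rake) = 294.7 / sin(48°) = 397 m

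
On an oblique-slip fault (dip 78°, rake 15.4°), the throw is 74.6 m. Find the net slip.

287 m

dip-slip = throw / sin(dip) = 74.6 / sin(78°) = 76.27 m
net slip = dip-slip / sin(rake) = 76.27 / sin(15.4°) = 287 m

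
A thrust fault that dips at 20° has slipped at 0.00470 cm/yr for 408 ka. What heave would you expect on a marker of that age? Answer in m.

18 m

dip-slip = rate × time = 0.00470 cm/yr × 408 ka = 19.18 m
heave = dip-slip × cos(dip) = 19.18 × cos(20°) = 18 m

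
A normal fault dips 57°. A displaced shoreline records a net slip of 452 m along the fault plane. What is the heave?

246 m

heave = dip-slip × cos(dip) = 452 m × cos(57°) = 246 m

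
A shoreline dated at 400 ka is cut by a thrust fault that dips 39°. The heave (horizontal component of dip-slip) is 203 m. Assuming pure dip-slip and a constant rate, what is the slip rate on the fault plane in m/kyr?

dip-slip = heave / cos(dip) = 203 m / cos(39°) = 261.2 m
rate = 261.2 m / 400 ka = 0.000653 m/yr = 0.653 m/kyr

0.653 m/kyr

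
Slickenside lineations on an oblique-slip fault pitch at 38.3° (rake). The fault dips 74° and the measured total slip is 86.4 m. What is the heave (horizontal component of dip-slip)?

dip-slip = net slip × sin(rake) = 86.4 m × sin(38.3°) = 53.55 m
heave = dip-slip × cos(dip) = 53.55 × cos(74°) = 14.8 m

14.8 m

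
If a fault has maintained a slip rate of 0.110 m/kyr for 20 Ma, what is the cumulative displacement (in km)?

2.20 km

slip = rate × time = 0.110 m/kyr × 20 Ma = 2200 m = 2.20 km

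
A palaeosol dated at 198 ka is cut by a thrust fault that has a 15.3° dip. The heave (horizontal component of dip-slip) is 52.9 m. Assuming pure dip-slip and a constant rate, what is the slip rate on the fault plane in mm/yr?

0.277 mm/yr

dip-slip = heave / cos(dip) = 52.9 m / cos(15.3°) = 54.84 m
rate = 54.84 m / 198 ka = 0.000277 m/yr = 0.277 mm/yr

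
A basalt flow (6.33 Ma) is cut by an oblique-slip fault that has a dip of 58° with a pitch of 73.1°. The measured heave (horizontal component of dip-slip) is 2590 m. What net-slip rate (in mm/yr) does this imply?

0.807 mm/yr

dip-slip = heave / cos(dip) = 2590 / cos(58°) = 4888 m
net slip = dip-slip / sin(rake) = 4888 / sin(73.1°) = 5108 m
rate = 5108 m / 6.33 Ma = 0.000807 m/yr = 0.807 mm/yr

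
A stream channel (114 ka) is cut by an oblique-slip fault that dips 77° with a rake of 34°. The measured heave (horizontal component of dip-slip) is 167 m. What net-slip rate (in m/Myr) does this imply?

dip-slip = heave / cos(dip) = 167 / cos(77°) = 742.4 m
net slip = dip-slip / sin(rake) = 742.4 / sin(34°) = 1328 m
rate = 1328 m / 114 ka = 0.0116 m/yr = 11600 m/Myr

11600 m/Myr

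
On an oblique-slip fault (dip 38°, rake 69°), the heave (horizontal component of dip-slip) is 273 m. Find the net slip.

dip-slip = heave / cos(dip) = 273 / cos(38°) = 346.4 m
net slip = dip-slip / sin(rake) = 346.4 / sin(69°) = 371 m

371 m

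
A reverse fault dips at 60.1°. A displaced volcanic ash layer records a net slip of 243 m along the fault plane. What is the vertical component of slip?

211 m

throw = dip-slip × sin(dip) = 243 m × sin(60.1°) = 211 m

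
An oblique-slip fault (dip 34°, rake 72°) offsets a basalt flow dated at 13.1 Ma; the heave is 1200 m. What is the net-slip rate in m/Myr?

dip-slip = heave / cos(dip) = 1200 / cos(34°) = 1447 m
net slip = dip-slip / sin(rake) = 1447 / sin(72°) = 1522 m
rate = 1522 m / 13.1 Ma = 0.000116 m/yr = 116 m/Myr

116 m/Myr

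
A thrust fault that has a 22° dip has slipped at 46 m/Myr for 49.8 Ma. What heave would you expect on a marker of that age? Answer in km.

2.12 km

dip-slip = rate × time = 46 m/Myr × 49.8 Ma = 2291 m
heave = dip-slip × cos(dip) = 2291 × cos(22°) = 2120 m = 2.12 km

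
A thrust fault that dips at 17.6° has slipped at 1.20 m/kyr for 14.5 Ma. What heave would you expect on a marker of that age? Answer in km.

dip-slip = rate × time = 1.20 m/kyr × 14.5 Ma = 17400 m
heave = dip-slip × cos(dip) = 17400 × cos(17.6°) = 16600 m = 16.6 km

16.6 km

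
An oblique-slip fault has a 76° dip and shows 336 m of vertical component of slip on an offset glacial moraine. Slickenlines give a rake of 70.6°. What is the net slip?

367 m

dip-slip = throw / sin(dip) = 336 / sin(76°) = 346.3 m
net slip = dip-slip / sin(rake) = 346.3 / sin(70.6°) = 367 m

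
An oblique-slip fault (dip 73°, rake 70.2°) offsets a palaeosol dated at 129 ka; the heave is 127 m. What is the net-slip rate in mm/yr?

dip-slip = heave / cos(dip) = 127 / cos(73°) = 434.4 m
net slip = dip-slip / sin(rake) = 434.4 / sin(70.2°) = 461.7 m
rate = 461.7 m / 129 ka = 0.00358 m/yr = 3.58 mm/yr

3.58 mm/yr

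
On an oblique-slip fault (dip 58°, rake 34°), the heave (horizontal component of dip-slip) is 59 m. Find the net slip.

dip-slip = heave / cos(dip) = 59 / cos(58°) = 111.3 m
net slip = dip-slip / sin(rake) = 111.3 / sin(34°) = 199 m

199 m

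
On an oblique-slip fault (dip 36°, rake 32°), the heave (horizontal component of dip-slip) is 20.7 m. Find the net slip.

48.3 m

dip-slip = heave / cos(dip) = 20.7 / cos(36°) = 25.59 m
net slip = dip-slip / sin(rake) = 25.59 / sin(32°) = 48.3 m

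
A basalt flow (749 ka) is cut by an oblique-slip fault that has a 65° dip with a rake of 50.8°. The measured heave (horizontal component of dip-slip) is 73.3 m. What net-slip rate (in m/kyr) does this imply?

0.299 m/kyr

dip-slip = heave / cos(dip) = 73.3 / cos(65°) = 173.4 m
net slip = dip-slip / sin(rake) = 173.4 / sin(50.8°) = 223.8 m
rate = 223.8 m / 749 ka = 0.000299 m/yr = 0.299 m/kyr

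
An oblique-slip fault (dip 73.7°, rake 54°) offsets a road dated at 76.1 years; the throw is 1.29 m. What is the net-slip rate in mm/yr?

21.8 mm/yr

dip-slip = throw / sin(dip) = 1.29 / sin(73.7°) = 1.344 m
net slip = dip-slip / sin(rake) = 1.344 / sin(54°) = 1.661 m
rate = 1.661 m / 76.1 years = 0.0218 m/yr = 21.8 mm/yr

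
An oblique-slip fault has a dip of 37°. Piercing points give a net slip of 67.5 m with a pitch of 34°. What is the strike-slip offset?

56 m

strike-slip = net slip × cos(rake) = 67.5 m × cos(34°) = 56 m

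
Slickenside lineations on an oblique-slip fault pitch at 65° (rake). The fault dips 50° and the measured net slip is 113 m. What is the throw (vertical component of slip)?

78.5 m

dip-slip = net slip × sin(rake) = 113 m × sin(65°) = 102.4 m
throw = dip-slip × sin(dip) = 102.4 × sin(50°) = 78.5 m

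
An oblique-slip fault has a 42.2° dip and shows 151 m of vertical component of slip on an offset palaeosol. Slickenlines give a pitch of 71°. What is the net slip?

238 m

dip-slip = throw / sin(dip) = 151 / sin(42.2°) = 224.8 m
net slip = dip-slip / sin(rake) = 224.8 / sin(71°) = 238 m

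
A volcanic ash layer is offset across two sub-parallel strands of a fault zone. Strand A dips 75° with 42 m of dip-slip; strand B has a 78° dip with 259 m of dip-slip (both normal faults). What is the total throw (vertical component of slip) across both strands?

throw_A = 42 × sin(75°) = 40.57 m
throw_B = 259 × sin(78°) = 253.3 m
total = 40.57 + 253.3 = 294 m

294 m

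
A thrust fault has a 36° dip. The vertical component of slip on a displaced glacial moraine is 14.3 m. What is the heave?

19.7 m

heave = throw / tan(dip) = 14.3 / tan(36°) = 19.7 m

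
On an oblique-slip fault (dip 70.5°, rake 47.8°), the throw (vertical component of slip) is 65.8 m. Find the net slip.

94.2 m

dip-slip = throw / sin(dip) = 65.8 / sin(70.5°) = 69.80 m
net slip = dip-slip / sin(rake) = 69.80 / sin(47.8°) = 94.2 m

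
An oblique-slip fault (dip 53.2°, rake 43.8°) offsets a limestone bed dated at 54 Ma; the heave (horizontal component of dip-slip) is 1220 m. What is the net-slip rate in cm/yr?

0.00545 cm/yr

dip-slip = heave / cos(dip) = 1220 / cos(53.2°) = 2037 m
net slip = dip-slip / sin(rake) = 2037 / sin(43.8°) = 2943 m
rate = 2943 m / 54 Ma = 0.0000545 m/yr = 0.00545 cm/yr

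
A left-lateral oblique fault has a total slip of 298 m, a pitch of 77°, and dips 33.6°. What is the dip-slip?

dip-slip = net slip × sin(rake) = 298 m × sin(77°) = 290 m

290 m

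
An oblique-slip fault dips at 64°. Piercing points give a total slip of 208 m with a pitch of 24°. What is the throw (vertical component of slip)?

76 m

dip-slip = net slip × sin(rake) = 208 m × sin(24°) = 84.60 m
throw = dip-slip × sin(dip) = 84.60 × sin(64°) = 76 m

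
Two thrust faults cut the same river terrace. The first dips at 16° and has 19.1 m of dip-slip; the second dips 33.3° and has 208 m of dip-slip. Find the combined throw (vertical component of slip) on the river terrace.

throw_A = 19.1 × sin(16°) = 5.265 m
throw_B = 208 × sin(33.3°) = 114.2 m
total = 5.265 + 114.2 = 119 m

119 m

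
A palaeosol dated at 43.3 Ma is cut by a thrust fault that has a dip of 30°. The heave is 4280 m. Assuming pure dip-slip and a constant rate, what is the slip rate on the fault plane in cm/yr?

dip-slip = heave / cos(dip) = 4280 m / cos(30°) = 4942 m
rate = 4942 m / 43.3 Ma = 0.000114 m/yr = 0.0114 cm/yr

0.0114 cm/yr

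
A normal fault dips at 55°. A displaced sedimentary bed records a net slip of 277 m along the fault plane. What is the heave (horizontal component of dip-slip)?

heave = dip-slip × cos(dip) = 277 m × cos(55°) = 159 m

159 m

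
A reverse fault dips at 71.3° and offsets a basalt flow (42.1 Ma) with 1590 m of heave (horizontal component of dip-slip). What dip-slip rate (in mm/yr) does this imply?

dip-slip = heave / cos(dip) = 1590 m / cos(71.3°) = 4959 m
rate = 4959 m / 42.1 Ma = 0.000118 m/yr = 0.118 mm/yr

0.118 mm/yr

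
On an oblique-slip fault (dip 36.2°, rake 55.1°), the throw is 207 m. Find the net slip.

dip-slip = throw / sin(dip) = 207 / sin(36.2°) = 350.5 m
net slip = dip-slip / sin(rake) = 350.5 / sin(55.1°) = 427 m

427 m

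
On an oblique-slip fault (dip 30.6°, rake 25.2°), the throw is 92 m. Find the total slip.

dip-slip = throw / sin(dip) = 92 / sin(30.6°) = 180.7 m
net slip = dip-slip / sin(rake) = 180.7 / sin(25.2°) = 424 m

424 m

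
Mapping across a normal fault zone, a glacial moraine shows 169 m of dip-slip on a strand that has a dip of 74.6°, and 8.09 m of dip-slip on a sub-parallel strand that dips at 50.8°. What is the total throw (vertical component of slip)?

throw_A = 169 × sin(74.6°) = 162.9 m
throw_B = 8.09 × sin(50.8°) = 6.269 m
total = 162.9 + 6.269 = 169 m

169 m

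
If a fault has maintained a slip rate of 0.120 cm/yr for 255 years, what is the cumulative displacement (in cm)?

slip = rate × time = 0.120 cm/yr × 255 years = 0.306 m = 30.6 cm

30.6 cm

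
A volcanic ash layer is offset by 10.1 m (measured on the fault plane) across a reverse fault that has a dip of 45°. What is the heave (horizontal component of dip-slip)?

7.14 m

heave = dip-slip × cos(dip) = 10.1 m × cos(45°) = 7.14 m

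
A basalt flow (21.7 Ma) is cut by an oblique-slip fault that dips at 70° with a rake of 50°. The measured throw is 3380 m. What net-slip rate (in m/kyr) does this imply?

0.216 m/kyr

dip-slip = throw / sin(dip) = 3380 / sin(70°) = 3597 m
net slip = dip-slip / sin(rake) = 3597 / sin(50°) = 4695 m
rate = 4695 m / 21.7 Ma = 0.000216 m/yr = 0.216 m/kyr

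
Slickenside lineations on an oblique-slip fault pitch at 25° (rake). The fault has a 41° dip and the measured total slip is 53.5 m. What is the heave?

17.1 m

dip-slip = net slip × sin(rake) = 53.5 m × sin(25°) = 22.61 m
heave = dip-slip × cos(dip) = 22.61 × cos(41°) = 17.1 m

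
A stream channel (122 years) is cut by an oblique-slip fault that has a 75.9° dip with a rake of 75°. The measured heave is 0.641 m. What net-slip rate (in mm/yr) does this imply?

dip-slip = heave / cos(dip) = 0.641 / cos(75.9°) = 2.631 m
net slip = dip-slip / sin(rake) = 2.631 / sin(75°) = 2.724 m
rate = 2.724 m / 122 years = 0.0223 m/yr = 22.3 mm/yr

22.3 mm/yr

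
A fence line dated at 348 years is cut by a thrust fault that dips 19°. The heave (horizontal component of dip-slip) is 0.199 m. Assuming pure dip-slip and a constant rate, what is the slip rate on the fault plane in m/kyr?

0.605 m/kyr

dip-slip = heave / cos(dip) = 0.199 m / cos(19°) = 0.2105 m
rate = 0.2105 m / 348 years = 0.000605 m/yr = 0.605 m/kyr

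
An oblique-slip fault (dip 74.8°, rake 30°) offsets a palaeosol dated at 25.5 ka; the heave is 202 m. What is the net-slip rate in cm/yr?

6.04 cm/yr

dip-slip = heave / cos(dip) = 202 / cos(74.8°) = 770.4 m
net slip = dip-slip / sin(rake) = 770.4 / sin(30°) = 1541 m
rate = 1541 m / 25.5 ka = 0.0604 m/yr = 6.04 cm/yr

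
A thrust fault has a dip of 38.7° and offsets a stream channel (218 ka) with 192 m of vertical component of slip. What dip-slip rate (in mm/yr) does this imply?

1.41 mm/yr

dip-slip = throw / sin(dip) = 192 m / sin(38.7°) = 307.1 m
rate = 307.1 m / 218 ka = 0.00141 m/yr = 1.41 mm/yr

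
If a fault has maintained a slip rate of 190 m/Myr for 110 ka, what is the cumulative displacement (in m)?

slip = rate × time = 190 m/Myr × 110 ka = 20.9 m

20.9 m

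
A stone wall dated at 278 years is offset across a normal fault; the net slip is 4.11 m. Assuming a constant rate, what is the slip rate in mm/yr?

14.8 mm/yr

rate = 4.11 m / 278 years = 0.0148 m/yr = 14.8 mm/yr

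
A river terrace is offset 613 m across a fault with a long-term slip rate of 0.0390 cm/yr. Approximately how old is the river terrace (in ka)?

1570 ka

age = offset / rate = 613 m / (0.0390 cm/yr) = 1.57e+06 yr = 1570 ka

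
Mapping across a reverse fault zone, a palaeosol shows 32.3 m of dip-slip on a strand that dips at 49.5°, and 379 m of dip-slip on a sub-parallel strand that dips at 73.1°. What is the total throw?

throw_A = 32.3 × sin(49.5°) = 24.56 m
throw_B = 379 × sin(73.1°) = 362.6 m
total = 24.56 + 362.6 = 387 m

387 m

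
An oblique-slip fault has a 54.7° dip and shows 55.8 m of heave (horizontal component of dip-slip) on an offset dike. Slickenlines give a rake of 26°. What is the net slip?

220 m

dip-slip = heave / cos(dip) = 55.8 / cos(54.7°) = 96.56 m
net slip = dip-slip / sin(rake) = 96.56 / sin(26°) = 220 m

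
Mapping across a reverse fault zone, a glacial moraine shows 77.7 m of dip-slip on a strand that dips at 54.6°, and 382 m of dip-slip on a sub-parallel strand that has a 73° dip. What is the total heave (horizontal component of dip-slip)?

heave_A = 77.7 × cos(54.6°) = 45.01 m
heave_B = 382 × cos(73°) = 111.7 m
total = 45.01 + 111.7 = 157 m

157 m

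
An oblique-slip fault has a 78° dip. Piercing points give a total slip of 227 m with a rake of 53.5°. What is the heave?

37.9 m

dip-slip = net slip × sin(rake) = 227 m × sin(53.5°) = 182.5 m
heave = dip-slip × cos(dip) = 182.5 × cos(78°) = 37.9 m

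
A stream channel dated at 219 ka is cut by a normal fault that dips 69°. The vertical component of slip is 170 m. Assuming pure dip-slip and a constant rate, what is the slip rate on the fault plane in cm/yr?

dip-slip = throw / sin(dip) = 170 m / sin(69°) = 182.1 m
rate = 182.1 m / 219 ka = 0.000831 m/yr = 0.0831 cm/yr

0.0831 cm/yr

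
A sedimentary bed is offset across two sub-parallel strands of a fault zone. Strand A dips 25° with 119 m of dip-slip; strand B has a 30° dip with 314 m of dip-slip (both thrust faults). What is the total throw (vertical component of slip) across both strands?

throw_A = 119 × sin(25°) = 50.29 m
throw_B = 314 × sin(30°) = 157 m
total = 50.29 + 157 = 207 m

207 m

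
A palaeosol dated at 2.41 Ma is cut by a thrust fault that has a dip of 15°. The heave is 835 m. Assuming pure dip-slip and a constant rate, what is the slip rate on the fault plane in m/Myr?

359 m/Myr

dip-slip = heave / cos(dip) = 835 m / cos(15°) = 864.5 m
rate = 864.5 m / 2.41 Ma = 0.000359 m/yr = 359 m/Myr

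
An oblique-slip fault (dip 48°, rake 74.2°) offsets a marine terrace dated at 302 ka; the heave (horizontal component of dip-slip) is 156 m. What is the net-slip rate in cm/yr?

0.0802 cm/yr

dip-slip = heave / cos(dip) = 156 / cos(48°) = 233.1 m
net slip = dip-slip / sin(rake) = 233.1 / sin(74.2°) = 242.3 m
rate = 242.3 m / 302 ka = 0.000802 m/yr = 0.0802 cm/yr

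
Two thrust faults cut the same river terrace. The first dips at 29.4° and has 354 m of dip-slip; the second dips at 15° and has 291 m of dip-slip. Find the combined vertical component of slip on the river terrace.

throw_A = 354 × sin(29.4°) = 173.8 m
throw_B = 291 × sin(15°) = 75.32 m
total = 173.8 + 75.32 = 249 m

249 m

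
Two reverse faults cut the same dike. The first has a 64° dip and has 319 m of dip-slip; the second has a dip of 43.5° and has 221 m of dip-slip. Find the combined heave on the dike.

heave_A = 319 × cos(64°) = 139.8 m
heave_B = 221 × cos(43.5°) = 160.3 m
total = 139.8 + 160.3 = 300 m

300 m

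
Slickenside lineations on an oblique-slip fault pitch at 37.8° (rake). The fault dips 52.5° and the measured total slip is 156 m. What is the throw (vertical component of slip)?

75.9 m

dip-slip = net slip × sin(rake) = 156 m × sin(37.8°) = 95.61 m
throw = dip-slip × sin(dip) = 95.61 × sin(52.5°) = 75.9 m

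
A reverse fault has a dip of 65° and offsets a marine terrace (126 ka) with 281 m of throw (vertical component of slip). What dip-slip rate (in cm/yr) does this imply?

0.246 cm/yr

dip-slip = throw / sin(dip) = 281 m / sin(65°) = 310 m
rate = 310 m / 126 ka = 0.00246 m/yr = 0.246 cm/yr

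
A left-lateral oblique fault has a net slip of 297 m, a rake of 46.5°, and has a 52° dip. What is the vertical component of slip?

170 m

dip-slip = net slip × sin(rake) = 297 m × sin(46.5°) = 215.4 m
throw = dip-slip × sin(dip) = 215.4 × sin(52°) = 170 m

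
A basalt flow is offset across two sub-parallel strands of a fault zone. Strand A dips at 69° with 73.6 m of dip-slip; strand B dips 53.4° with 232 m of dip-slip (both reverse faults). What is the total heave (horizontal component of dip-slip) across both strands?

heave_A = 73.6 × cos(69°) = 26.38 m
heave_B = 232 × cos(53.4°) = 138.3 m
total = 26.38 + 138.3 = 165 m

165 m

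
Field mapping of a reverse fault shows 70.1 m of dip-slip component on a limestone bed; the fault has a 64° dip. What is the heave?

30.7 m

heave = dip-slip × cos(dip) = 70.1 m × cos(64°) = 30.7 m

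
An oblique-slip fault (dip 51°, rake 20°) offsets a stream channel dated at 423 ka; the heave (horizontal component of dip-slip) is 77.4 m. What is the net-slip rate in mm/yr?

dip-slip = heave / cos(dip) = 77.4 / cos(51°) = 123 m
net slip = dip-slip / sin(rake) = 123 / sin(20°) = 359.6 m
rate = 359.6 m / 423 ka = 0.000850 m/yr = 0.850 mm/yr

0.850 mm/yr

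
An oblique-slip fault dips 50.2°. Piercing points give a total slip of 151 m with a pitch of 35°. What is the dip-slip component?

dip-slip = net slip × sin(rake) = 151 m × sin(35°) = 86.6 m

86.6 m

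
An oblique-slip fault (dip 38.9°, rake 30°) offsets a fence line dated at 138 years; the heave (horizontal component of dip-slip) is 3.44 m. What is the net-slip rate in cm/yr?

dip-slip = heave / cos(dip) = 3.44 / cos(38.9°) = 4.420 m
net slip = dip-slip / sin(rake) = 4.420 / sin(30°) = 8.840 m
rate = 8.840 m / 138 years = 0.0641 m/yr = 6.41 cm/yr

6.41 cm/yr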